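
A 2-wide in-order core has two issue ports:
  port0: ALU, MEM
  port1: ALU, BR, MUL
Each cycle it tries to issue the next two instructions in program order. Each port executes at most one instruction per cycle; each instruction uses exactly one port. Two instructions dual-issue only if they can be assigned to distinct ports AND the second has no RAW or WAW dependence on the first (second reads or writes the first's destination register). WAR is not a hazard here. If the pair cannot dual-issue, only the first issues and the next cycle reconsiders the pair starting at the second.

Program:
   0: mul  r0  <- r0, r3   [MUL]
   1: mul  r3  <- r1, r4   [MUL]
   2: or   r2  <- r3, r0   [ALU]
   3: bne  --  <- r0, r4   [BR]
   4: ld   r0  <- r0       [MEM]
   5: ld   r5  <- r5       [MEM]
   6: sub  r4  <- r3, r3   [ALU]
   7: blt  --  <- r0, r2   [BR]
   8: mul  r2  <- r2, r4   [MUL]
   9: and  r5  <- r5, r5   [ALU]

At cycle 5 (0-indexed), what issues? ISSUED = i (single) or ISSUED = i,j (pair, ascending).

#0 head=0: mul i0 no-port MUL/MUL
#1 head=1: mul i1 RAW r3
#2 head=2: or/bne i2,i3 dual
#3 head=4: ld i4 no-port MEM/MEM
#4 head=5: ld/sub i5,i6 dual
#5 head=7: blt i7 no-port BR/MUL
#6 head=8: mul/and i8,i9 dual

ISSUED = 7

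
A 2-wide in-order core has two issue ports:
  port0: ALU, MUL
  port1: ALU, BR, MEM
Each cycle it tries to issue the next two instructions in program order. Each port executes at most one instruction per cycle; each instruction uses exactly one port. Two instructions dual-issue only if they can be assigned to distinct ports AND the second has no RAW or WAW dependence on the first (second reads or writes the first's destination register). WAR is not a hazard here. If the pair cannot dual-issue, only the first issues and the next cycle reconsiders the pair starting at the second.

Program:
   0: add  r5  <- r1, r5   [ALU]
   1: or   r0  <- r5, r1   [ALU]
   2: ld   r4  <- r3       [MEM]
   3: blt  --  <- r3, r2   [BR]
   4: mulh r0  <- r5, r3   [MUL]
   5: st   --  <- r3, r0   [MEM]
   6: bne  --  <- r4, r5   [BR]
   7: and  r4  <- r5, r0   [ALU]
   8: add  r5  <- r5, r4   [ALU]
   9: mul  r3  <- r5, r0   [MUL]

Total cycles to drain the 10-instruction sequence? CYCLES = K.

[0] i0  add.ALU  -- RAW r5
[1] i1&i2  or.ALU+ld.MEM  -- pair
[2] i3&i4  blt.BR+mulh.MUL  -- pair
[3] i5  st.MEM  -- no-port MEM/BR
[4] i6&i7  bne.BR+and.ALU  -- pair
[5] i8  add.ALU  -- RAW r5
[6] i9  mul.MUL  -- tail

CYCLES = 7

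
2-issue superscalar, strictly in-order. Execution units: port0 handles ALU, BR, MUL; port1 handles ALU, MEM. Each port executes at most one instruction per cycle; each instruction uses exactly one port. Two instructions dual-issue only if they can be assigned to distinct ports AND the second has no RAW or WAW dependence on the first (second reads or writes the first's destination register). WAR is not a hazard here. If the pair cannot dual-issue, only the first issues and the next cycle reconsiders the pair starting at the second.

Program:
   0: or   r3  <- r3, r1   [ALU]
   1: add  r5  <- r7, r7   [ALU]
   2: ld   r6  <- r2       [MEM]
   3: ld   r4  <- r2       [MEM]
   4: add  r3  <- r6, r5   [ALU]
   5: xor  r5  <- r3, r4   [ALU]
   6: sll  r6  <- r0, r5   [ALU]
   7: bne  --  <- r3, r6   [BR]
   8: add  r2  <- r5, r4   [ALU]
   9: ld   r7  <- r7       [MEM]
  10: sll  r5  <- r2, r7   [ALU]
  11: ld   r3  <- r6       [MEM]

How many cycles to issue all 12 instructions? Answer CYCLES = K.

CYCLES = 8

c0: i0/i1 or.ALU add.ALU  2-wide
c1: i2 ld.MEM  no-port MEM/MEM
c2: i3/i4 ld.MEM add.ALU  2-wide
c3: i5 xor.ALU  RAW r5
c4: i6 sll.ALU  RAW r6
c5: i7/i8 bne.BR add.ALU  2-wide
c6: i9 ld.MEM  RAW r7
c7: i10/i11 sll.ALU ld.MEM  2-wide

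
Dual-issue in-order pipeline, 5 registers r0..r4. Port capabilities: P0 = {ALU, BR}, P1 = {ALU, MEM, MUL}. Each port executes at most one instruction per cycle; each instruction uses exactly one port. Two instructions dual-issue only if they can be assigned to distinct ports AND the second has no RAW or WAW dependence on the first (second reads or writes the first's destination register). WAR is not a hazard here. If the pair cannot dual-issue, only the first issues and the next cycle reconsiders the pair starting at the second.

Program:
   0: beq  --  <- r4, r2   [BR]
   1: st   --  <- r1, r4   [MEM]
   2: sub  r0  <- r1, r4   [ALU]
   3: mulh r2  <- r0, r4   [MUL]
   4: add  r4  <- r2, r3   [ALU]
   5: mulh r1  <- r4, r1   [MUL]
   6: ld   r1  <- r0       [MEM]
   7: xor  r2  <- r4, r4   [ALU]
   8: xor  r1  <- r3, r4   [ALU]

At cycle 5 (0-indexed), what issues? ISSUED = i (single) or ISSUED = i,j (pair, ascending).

  cy0 -> i0/i1 (beq.BR+st.MEM) dual
  cy1 -> i2 (sub.ALU) RAW r0
  cy2 -> i3 (mulh.MUL) RAW r2
  cy3 -> i4 (add.ALU) RAW r4
  cy4 -> i5 (mulh.MUL) no-port MUL/MEM
  cy5 -> i6/i7 (ld.MEM+xor.ALU) dual
  cy6 -> i8 (xor.ALU) tail

ISSUED = 6,7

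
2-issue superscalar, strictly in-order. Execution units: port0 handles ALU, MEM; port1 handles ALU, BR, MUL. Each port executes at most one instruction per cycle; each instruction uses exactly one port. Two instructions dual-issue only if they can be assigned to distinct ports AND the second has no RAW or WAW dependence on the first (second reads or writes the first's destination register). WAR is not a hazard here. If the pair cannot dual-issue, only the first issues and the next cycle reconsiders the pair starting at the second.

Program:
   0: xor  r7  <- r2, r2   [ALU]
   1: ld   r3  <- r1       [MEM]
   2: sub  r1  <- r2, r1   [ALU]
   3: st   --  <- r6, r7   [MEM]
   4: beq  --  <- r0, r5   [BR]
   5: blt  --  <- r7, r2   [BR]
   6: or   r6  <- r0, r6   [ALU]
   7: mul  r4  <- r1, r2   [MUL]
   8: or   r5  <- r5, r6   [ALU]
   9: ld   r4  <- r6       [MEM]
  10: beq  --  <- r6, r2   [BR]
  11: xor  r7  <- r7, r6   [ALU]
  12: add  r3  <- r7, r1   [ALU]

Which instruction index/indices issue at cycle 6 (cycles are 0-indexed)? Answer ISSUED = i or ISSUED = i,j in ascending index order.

ISSUED = 11

t=0 i0,i1:xor ld ; pair
t=1 i2,i3:sub st ; pair
t=2 i4:beq ; no-port BR/BR
t=3 i5,i6:blt or ; pair
t=4 i7,i8:mul or ; pair
t=5 i9,i10:ld beq ; pair
t=6 i11:xor ; RAW r7
t=7 i12:add ; tail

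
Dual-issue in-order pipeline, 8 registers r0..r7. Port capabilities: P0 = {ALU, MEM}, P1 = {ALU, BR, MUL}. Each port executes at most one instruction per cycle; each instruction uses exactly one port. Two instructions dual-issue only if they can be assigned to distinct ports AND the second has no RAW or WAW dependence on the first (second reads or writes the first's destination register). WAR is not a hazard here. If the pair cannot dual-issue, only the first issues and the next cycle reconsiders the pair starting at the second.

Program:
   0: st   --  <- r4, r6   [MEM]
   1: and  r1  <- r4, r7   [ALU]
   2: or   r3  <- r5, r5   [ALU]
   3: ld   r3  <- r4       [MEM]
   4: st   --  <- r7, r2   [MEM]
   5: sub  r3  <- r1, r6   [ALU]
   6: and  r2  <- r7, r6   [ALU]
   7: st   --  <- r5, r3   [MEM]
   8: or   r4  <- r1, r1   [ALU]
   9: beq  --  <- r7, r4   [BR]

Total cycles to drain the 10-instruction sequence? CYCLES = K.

CYCLES = 7

#0 head=0: st and i0,i1 2-wide
#1 head=2: or i2 WAW r3
#2 head=3: ld i3 no-port MEM/MEM
#3 head=4: st sub i4,i5 2-wide
#4 head=6: and st i6,i7 2-wide
#5 head=8: or i8 RAW r4
#6 head=9: beq i9 tail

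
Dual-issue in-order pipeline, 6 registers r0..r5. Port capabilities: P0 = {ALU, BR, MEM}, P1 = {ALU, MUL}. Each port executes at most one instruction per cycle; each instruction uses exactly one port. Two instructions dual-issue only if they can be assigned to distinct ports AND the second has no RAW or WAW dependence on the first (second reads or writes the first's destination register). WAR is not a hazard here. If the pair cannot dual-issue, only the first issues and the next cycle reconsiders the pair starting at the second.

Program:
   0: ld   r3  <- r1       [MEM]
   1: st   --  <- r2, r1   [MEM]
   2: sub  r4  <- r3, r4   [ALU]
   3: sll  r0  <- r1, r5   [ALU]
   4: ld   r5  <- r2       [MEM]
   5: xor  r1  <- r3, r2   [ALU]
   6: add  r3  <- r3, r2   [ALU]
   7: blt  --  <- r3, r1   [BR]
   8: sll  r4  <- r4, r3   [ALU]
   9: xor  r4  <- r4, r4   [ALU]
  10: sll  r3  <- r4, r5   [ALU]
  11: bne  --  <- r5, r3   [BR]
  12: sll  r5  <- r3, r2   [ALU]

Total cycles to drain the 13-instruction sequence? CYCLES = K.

CYCLES = 8

t=0 i0:ld ; no-port MEM/MEM
t=1 i1,i2:st sub ; dual
t=2 i3,i4:sll ld ; dual
t=3 i5,i6:xor add ; dual
t=4 i7,i8:blt sll ; dual
t=5 i9:xor ; RAW r4
t=6 i10:sll ; RAW r3
t=7 i11,i12:bne sll ; dual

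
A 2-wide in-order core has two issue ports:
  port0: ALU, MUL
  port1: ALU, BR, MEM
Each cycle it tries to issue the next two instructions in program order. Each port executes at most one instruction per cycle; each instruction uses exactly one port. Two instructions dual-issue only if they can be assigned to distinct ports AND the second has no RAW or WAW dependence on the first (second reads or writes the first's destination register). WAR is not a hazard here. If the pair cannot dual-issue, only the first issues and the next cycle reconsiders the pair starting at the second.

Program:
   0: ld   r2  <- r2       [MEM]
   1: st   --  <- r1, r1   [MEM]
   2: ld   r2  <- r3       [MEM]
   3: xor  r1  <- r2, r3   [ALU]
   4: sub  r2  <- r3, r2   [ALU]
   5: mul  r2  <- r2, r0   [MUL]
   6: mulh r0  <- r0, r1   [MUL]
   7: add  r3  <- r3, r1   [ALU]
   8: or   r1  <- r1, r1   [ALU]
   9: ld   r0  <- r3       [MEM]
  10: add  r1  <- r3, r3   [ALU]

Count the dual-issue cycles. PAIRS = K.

PAIRS = 3

t=0 i0:ld ; no-port MEM/MEM
t=1 i1:st ; no-port MEM/MEM
t=2 i2:ld ; RAW r2
t=3 i3+i4:xor+sub ; pair
t=4 i5:mul ; no-port MUL/MUL
t=5 i6+i7:mulh+add ; pair
t=6 i8+i9:or+ld ; pair
t=7 i10:add ; tail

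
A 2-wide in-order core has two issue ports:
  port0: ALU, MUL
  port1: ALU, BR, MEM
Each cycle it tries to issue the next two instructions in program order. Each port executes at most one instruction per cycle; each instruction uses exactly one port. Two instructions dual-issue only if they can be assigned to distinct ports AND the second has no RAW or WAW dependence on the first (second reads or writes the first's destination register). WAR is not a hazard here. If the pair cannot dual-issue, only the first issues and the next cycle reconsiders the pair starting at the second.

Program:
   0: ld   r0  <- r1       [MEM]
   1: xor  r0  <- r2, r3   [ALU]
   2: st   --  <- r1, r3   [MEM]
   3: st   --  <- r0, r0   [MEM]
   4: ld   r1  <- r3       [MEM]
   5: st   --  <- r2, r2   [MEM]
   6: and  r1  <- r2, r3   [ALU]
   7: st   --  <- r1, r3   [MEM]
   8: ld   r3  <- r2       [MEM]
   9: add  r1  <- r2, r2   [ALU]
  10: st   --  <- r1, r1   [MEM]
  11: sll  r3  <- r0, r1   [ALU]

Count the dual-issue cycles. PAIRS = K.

  cy0 -> i0 (ld.MEM) WAW r0
  cy1 -> i1&i2 (xor.ALU/st.MEM) 2-wide
  cy2 -> i3 (st.MEM) no-port MEM/MEM
  cy3 -> i4 (ld.MEM) no-port MEM/MEM
  cy4 -> i5&i6 (st.MEM/and.ALU) 2-wide
  cy5 -> i7 (st.MEM) no-port MEM/MEM
  cy6 -> i8&i9 (ld.MEM/add.ALU) 2-wide
  cy7 -> i10&i11 (st.MEM/sll.ALU) 2-wide

PAIRS = 4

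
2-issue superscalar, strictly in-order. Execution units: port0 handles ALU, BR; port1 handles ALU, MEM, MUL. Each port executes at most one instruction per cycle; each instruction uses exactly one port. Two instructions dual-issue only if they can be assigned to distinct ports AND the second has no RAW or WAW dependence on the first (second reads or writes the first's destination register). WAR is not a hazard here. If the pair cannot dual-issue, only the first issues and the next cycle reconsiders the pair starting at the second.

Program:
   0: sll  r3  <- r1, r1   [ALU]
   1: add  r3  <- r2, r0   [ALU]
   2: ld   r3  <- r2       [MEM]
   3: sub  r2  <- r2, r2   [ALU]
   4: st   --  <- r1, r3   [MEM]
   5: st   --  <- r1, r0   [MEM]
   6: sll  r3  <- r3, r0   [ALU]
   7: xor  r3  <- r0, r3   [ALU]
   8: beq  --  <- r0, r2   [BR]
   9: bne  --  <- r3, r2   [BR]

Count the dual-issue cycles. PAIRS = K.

PAIRS = 3

t=0 i0:sll.ALU ; WAW r3
t=1 i1:add.ALU ; WAW r3
t=2 i2&i3:ld.MEM;sub.ALU ; pair
t=3 i4:st.MEM ; no-port MEM/MEM
t=4 i5&i6:st.MEM;sll.ALU ; pair
t=5 i7&i8:xor.ALU;beq.BR ; pair
t=6 i9:bne.BR ; tail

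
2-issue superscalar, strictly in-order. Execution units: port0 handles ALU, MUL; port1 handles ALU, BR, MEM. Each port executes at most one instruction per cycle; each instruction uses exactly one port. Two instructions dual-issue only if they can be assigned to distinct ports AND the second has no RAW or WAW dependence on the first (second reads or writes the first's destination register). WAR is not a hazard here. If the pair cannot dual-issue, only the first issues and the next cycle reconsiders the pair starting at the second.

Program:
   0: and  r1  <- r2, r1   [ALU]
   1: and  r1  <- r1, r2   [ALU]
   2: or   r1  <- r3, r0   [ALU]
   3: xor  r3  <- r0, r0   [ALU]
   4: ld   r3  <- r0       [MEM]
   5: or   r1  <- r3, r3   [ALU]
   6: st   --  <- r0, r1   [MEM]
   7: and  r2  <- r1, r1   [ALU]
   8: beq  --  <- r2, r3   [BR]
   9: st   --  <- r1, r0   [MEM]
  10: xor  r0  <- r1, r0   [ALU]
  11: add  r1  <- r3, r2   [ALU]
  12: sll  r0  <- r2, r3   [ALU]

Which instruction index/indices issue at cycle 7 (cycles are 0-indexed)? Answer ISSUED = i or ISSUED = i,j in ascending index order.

[0] i0  and.ALU  -- RAW+WAW r1
[1] i1  and.ALU  -- WAW r1
[2] i2,i3  or.ALU;xor.ALU  -- dual
[3] i4  ld.MEM  -- RAW r3
[4] i5  or.ALU  -- RAW r1
[5] i6,i7  st.MEM;and.ALU  -- dual
[6] i8  beq.BR  -- no-port BR/MEM
[7] i9,i10  st.MEM;xor.ALU  -- dual
[8] i11,i12  add.ALU;sll.ALU  -- dual

ISSUED = 9,10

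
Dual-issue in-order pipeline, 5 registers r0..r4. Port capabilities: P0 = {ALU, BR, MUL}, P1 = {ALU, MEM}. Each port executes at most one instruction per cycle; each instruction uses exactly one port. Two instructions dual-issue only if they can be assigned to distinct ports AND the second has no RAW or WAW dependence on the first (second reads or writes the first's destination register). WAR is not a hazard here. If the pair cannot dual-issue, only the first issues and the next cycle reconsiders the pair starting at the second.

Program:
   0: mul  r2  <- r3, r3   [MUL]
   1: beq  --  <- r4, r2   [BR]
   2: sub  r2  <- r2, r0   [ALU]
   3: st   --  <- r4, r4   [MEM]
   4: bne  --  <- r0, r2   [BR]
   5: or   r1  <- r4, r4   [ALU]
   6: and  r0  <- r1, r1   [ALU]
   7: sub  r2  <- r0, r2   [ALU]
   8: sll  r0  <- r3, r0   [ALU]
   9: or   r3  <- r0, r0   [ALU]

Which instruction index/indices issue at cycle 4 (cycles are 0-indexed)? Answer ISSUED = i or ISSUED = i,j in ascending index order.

0. mul @i0  | no-port MUL/BR
1. beq sub @i1,i2  | dual
2. st bne @i3,i4  | dual
3. or @i5  | RAW r1
4. and @i6  | RAW r0
5. sub sll @i7,i8  | dual
6. or @i9  | tail

ISSUED = 6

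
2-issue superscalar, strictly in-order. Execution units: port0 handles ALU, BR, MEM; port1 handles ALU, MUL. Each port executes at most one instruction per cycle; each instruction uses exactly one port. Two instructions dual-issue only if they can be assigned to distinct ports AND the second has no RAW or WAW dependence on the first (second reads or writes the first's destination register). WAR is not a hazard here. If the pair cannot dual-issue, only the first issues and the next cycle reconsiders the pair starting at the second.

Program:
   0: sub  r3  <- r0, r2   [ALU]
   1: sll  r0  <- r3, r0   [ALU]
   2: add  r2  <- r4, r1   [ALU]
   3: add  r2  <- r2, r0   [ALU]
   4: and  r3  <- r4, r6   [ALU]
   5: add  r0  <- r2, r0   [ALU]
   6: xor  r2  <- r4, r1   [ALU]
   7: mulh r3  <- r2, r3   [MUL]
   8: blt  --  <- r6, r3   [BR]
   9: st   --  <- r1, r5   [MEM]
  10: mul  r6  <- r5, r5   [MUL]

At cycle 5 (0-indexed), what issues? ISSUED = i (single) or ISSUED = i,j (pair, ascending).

ISSUED = 8

[0] i0  sub.ALU  -- RAW r3
[1] i1+i2  sll.ALU;add.ALU  -- dual
[2] i3+i4  add.ALU;and.ALU  -- dual
[3] i5+i6  add.ALU;xor.ALU  -- dual
[4] i7  mulh.MUL  -- RAW r3
[5] i8  blt.BR  -- no-port BR/MEM
[6] i9+i10  st.MEM;mul.MUL  -- dual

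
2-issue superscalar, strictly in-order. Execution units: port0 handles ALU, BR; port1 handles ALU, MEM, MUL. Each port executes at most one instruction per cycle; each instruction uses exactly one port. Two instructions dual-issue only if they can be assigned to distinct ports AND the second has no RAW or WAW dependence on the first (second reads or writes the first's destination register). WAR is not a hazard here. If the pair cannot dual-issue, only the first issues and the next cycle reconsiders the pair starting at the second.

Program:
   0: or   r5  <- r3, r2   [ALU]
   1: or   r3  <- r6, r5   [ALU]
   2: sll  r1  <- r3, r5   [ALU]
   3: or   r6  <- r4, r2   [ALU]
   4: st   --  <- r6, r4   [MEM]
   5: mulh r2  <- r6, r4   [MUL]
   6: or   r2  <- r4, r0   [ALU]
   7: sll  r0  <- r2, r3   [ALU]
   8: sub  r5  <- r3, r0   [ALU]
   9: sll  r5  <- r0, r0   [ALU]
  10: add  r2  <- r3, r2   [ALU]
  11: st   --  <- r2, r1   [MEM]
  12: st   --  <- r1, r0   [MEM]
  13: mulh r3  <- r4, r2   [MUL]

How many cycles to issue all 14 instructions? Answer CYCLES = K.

t=0 i0:or ; RAW r5
t=1 i1:or ; RAW r3
t=2 i2+i3:sll;or ; dual
t=3 i4:st ; no-port MEM/MUL
t=4 i5:mulh ; WAW r2
t=5 i6:or ; RAW r2
t=6 i7:sll ; RAW r0
t=7 i8:sub ; WAW r5
t=8 i9+i10:sll;add ; dual
t=9 i11:st ; no-port MEM/MEM
t=10 i12:st ; no-port MEM/MUL
t=11 i13:mulh ; tail

CYCLES = 12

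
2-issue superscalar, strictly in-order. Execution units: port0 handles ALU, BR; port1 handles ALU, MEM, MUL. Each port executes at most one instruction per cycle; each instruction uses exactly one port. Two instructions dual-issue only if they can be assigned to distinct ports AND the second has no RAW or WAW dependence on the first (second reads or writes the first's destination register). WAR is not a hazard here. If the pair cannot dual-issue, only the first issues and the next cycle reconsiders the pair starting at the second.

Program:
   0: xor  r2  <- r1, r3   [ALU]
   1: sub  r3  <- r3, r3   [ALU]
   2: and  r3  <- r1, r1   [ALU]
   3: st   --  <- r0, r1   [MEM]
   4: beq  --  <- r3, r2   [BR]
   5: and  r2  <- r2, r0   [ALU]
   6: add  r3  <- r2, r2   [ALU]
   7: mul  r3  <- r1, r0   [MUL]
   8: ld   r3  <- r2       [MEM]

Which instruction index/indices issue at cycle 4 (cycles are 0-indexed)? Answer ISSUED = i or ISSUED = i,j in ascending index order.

ISSUED = 7

[0] i0&i1  xor.ALU+sub.ALU  -- dual
[1] i2&i3  and.ALU+st.MEM  -- dual
[2] i4&i5  beq.BR+and.ALU  -- dual
[3] i6  add.ALU  -- WAW r3
[4] i7  mul.MUL  -- no-port MUL/MEM
[5] i8  ld.MEM  -- tail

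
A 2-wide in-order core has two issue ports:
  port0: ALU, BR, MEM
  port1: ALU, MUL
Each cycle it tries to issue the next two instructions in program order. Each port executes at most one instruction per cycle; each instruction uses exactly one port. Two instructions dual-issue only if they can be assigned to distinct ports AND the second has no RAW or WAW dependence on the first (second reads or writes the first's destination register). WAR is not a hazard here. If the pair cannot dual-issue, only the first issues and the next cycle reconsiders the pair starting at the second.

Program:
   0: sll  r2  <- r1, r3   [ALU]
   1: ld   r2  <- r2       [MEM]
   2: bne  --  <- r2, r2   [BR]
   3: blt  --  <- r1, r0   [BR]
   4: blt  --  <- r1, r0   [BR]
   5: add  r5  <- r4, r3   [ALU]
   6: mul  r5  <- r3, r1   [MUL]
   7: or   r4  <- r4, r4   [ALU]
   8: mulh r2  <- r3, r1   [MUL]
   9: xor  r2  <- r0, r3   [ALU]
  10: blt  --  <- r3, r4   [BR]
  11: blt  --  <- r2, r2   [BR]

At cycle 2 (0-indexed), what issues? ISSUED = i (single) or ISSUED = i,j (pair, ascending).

  cy0 -> i0 (sll) RAW+WAW r2
  cy1 -> i1 (ld) no-port MEM/BR
  cy2 -> i2 (bne) no-port BR/BR
  cy3 -> i3 (blt) no-port BR/BR
  cy4 -> i4&i5 (blt;add) pair
  cy5 -> i6&i7 (mul;or) pair
  cy6 -> i8 (mulh) WAW r2
  cy7 -> i9&i10 (xor;blt) pair
  cy8 -> i11 (blt) tail

ISSUED = 2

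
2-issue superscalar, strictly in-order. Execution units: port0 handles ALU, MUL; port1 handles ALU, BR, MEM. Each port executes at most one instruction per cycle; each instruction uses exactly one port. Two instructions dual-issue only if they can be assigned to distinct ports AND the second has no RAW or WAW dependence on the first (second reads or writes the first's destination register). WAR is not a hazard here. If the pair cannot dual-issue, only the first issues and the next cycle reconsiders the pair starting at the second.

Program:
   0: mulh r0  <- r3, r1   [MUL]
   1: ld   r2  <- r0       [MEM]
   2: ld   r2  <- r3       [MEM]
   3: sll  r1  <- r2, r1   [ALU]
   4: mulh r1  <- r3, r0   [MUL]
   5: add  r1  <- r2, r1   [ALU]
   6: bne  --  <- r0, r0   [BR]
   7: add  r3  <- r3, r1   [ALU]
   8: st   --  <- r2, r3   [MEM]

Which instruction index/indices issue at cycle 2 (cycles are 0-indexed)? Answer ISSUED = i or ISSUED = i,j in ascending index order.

ISSUED = 2

0. mulh @i0  | RAW r0
1. ld @i1  | no-port MEM/MEM
2. ld @i2  | RAW r2
3. sll @i3  | WAW r1
4. mulh @i4  | RAW+WAW r1
5. add/bne @i5&i6  | dual
6. add @i7  | RAW r3
7. st @i8  | tail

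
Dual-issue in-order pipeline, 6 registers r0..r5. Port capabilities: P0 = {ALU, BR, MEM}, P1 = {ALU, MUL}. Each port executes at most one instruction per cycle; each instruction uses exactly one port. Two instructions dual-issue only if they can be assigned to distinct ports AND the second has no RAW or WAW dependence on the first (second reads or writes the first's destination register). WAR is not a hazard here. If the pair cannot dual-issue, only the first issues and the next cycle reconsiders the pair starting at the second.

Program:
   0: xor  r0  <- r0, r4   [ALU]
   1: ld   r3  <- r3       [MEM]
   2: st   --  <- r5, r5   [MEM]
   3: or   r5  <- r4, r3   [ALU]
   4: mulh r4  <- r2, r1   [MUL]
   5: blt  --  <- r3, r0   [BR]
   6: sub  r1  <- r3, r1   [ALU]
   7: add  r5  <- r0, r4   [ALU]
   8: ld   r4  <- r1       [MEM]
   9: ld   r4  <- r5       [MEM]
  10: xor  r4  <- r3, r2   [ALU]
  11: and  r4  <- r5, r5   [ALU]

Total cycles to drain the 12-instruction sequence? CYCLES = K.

CYCLES = 8

c0: i0&i1 xor;ld  dual
c1: i2&i3 st;or  dual
c2: i4&i5 mulh;blt  dual
c3: i6&i7 sub;add  dual
c4: i8 ld  no-port MEM/MEM
c5: i9 ld  WAW r4
c6: i10 xor  WAW r4
c7: i11 and  tail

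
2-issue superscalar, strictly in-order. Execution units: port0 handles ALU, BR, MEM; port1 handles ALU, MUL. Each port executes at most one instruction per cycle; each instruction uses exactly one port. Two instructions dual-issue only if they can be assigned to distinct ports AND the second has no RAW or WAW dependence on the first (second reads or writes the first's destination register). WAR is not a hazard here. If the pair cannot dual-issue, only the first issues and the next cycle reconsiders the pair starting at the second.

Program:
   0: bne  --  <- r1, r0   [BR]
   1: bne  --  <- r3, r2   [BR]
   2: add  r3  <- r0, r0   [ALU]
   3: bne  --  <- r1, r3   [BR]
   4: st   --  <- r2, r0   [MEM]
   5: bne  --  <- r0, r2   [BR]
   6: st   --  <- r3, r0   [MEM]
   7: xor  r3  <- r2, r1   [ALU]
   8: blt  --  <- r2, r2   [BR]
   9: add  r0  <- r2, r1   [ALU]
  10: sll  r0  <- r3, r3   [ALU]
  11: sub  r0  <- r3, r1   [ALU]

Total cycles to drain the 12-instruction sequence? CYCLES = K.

CYCLES = 9

0. bne.BR @i0  | no-port BR/BR
1. bne.BR add.ALU @i1&i2  | 2-wide
2. bne.BR @i3  | no-port BR/MEM
3. st.MEM @i4  | no-port MEM/BR
4. bne.BR @i5  | no-port BR/MEM
5. st.MEM xor.ALU @i6&i7  | 2-wide
6. blt.BR add.ALU @i8&i9  | 2-wide
7. sll.ALU @i10  | WAW r0
8. sub.ALU @i11  | tail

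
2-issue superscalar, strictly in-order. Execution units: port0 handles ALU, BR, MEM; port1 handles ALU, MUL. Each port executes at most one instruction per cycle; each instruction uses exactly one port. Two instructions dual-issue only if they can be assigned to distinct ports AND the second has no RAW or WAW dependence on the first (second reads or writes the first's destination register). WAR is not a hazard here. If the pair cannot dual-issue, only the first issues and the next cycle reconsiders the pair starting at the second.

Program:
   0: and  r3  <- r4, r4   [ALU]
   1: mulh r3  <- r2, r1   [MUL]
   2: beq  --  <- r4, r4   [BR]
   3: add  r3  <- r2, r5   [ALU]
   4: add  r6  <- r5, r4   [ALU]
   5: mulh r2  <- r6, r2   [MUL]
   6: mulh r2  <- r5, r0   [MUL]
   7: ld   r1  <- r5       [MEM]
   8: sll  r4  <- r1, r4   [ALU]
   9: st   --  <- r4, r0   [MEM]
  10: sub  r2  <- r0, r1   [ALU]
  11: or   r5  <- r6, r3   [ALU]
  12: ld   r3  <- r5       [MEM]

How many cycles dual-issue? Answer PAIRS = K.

PAIRS = 4

[0] i0  and.ALU  -- WAW r3
[1] i1+i2  mulh.MUL/beq.BR  -- dual
[2] i3+i4  add.ALU/add.ALU  -- dual
[3] i5  mulh.MUL  -- no-port MUL/MUL
[4] i6+i7  mulh.MUL/ld.MEM  -- dual
[5] i8  sll.ALU  -- RAW r4
[6] i9+i10  st.MEM/sub.ALU  -- dual
[7] i11  or.ALU  -- RAW r5
[8] i12  ld.MEM  -- tail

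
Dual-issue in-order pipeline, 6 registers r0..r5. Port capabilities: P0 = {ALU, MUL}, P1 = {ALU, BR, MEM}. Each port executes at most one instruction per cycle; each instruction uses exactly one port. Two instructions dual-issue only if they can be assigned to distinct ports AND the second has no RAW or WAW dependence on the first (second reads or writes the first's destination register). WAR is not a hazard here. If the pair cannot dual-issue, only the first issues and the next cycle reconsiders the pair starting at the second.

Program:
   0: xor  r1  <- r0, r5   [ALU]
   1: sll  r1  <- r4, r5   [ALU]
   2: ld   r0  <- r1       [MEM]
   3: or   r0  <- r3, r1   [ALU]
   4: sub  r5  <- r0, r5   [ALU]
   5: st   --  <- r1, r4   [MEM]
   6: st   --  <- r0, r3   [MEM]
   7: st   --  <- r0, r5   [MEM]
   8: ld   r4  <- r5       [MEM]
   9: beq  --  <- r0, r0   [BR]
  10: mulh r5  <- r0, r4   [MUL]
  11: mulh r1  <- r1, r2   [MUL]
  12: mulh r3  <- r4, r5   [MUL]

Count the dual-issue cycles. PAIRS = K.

PAIRS = 2

[0] i0  xor  -- WAW r1
[1] i1  sll  -- RAW r1
[2] i2  ld  -- WAW r0
[3] i3  or  -- RAW r0
[4] i4&i5  sub st  -- pair
[5] i6  st  -- no-port MEM/MEM
[6] i7  st  -- no-port MEM/MEM
[7] i8  ld  -- no-port MEM/BR
[8] i9&i10  beq mulh  -- pair
[9] i11  mulh  -- no-port MUL/MUL
[10] i12  mulh  -- tail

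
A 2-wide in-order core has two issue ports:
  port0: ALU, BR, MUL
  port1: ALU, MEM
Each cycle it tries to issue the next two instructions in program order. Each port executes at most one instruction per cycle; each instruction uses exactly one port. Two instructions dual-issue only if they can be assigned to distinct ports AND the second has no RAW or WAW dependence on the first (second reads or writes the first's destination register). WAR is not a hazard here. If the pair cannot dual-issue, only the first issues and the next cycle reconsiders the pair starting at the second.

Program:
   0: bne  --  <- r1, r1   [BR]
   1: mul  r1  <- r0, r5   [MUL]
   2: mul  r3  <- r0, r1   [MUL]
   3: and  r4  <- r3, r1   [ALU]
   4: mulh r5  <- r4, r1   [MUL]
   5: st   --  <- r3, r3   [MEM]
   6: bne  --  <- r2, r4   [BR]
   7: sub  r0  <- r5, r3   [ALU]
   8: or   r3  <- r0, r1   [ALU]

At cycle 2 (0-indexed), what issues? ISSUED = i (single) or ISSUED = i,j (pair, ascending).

  cy0 -> i0 (bne.BR) no-port BR/MUL
  cy1 -> i1 (mul.MUL) no-port MUL/MUL
  cy2 -> i2 (mul.MUL) RAW r3
  cy3 -> i3 (and.ALU) RAW r4
  cy4 -> i4/i5 (mulh.MUL;st.MEM) 2-wide
  cy5 -> i6/i7 (bne.BR;sub.ALU) 2-wide
  cy6 -> i8 (or.ALU) tail

ISSUED = 2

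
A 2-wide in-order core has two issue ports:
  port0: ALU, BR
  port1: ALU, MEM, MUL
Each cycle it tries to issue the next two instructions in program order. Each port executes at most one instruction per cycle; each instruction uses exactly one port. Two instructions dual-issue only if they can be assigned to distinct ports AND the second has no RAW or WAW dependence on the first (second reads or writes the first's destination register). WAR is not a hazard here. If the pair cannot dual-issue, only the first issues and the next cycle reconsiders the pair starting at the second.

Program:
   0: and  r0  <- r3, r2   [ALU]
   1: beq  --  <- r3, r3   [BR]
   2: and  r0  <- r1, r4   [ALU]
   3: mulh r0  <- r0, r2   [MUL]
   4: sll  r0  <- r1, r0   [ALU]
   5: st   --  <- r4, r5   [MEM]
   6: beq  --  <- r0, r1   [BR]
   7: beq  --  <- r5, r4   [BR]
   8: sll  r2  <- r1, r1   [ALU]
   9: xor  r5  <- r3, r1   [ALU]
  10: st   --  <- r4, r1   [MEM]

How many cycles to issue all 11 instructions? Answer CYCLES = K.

CYCLES = 7

#0 head=0: and;beq i0/i1 dual
#1 head=2: and i2 RAW+WAW r0
#2 head=3: mulh i3 RAW+WAW r0
#3 head=4: sll;st i4/i5 dual
#4 head=6: beq i6 no-port BR/BR
#5 head=7: beq;sll i7/i8 dual
#6 head=9: xor;st i9/i10 dual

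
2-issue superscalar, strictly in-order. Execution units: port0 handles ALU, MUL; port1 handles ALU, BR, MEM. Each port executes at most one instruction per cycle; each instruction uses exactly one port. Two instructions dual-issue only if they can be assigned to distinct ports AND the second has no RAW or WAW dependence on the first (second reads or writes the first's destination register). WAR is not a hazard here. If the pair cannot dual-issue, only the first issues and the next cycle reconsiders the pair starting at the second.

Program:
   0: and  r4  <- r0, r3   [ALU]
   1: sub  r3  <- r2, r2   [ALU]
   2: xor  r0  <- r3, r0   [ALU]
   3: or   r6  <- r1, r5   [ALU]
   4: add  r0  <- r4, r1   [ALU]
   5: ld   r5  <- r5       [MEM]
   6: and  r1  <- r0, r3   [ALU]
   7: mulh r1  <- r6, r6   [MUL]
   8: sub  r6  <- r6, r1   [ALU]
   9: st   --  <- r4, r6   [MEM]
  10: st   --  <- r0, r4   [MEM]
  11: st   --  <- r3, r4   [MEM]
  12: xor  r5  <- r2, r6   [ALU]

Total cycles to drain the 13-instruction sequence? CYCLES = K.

[0] i0&i1  and.ALU sub.ALU  -- pair
[1] i2&i3  xor.ALU or.ALU  -- pair
[2] i4&i5  add.ALU ld.MEM  -- pair
[3] i6  and.ALU  -- WAW r1
[4] i7  mulh.MUL  -- RAW r1
[5] i8  sub.ALU  -- RAW r6
[6] i9  st.MEM  -- no-port MEM/MEM
[7] i10  st.MEM  -- no-port MEM/MEM
[8] i11&i12  st.MEM xor.ALU  -- pair

CYCLES = 9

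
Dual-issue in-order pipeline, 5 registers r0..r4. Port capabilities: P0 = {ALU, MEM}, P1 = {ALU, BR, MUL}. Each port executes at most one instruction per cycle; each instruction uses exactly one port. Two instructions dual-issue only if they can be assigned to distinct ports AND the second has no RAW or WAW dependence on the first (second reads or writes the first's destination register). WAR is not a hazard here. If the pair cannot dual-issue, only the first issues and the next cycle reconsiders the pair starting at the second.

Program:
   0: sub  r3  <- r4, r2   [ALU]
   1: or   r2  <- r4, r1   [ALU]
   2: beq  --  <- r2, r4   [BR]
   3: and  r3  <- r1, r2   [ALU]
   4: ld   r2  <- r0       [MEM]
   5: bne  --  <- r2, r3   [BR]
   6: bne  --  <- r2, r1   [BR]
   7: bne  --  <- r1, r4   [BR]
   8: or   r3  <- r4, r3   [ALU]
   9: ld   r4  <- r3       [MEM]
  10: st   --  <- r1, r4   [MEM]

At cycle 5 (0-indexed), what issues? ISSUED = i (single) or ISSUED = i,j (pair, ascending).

0. sub.ALU or.ALU @i0,i1  | dual
1. beq.BR and.ALU @i2,i3  | dual
2. ld.MEM @i4  | RAW r2
3. bne.BR @i5  | no-port BR/BR
4. bne.BR @i6  | no-port BR/BR
5. bne.BR or.ALU @i7,i8  | dual
6. ld.MEM @i9  | no-port MEM/MEM
7. st.MEM @i10  | tail

ISSUED = 7,8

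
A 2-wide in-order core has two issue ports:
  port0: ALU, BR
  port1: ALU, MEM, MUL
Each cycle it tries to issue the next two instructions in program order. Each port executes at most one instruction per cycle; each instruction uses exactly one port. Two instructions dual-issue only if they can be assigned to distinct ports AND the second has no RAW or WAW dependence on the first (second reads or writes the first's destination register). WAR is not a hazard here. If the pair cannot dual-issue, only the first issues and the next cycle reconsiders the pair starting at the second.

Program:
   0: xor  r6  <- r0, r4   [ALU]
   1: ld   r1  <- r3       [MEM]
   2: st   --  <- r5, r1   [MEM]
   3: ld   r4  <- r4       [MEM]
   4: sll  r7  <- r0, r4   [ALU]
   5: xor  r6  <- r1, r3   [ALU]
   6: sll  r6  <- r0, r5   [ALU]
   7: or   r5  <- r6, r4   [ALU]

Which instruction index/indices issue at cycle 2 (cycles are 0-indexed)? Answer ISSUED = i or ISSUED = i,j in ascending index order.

ISSUED = 3

#0 head=0: xor.ALU ld.MEM i0&i1 dual
#1 head=2: st.MEM i2 no-port MEM/MEM
#2 head=3: ld.MEM i3 RAW r4
#3 head=4: sll.ALU xor.ALU i4&i5 dual
#4 head=6: sll.ALU i6 RAW r6
#5 head=7: or.ALU i7 tail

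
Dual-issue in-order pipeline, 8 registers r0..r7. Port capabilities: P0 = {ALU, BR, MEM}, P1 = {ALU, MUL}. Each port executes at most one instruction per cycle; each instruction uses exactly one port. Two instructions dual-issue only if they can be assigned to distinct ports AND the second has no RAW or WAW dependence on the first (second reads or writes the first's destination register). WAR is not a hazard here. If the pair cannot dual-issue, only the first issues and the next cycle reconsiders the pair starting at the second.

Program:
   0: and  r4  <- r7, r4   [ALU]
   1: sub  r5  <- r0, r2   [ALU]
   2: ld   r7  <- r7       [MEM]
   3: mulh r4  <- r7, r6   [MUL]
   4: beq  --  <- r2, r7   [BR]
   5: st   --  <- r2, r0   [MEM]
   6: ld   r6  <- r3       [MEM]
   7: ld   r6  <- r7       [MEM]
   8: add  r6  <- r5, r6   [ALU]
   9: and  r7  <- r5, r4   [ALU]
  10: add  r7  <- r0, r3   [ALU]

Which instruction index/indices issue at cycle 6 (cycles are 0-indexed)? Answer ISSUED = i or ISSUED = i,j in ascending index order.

#0 head=0: and.ALU;sub.ALU i0,i1 pair
#1 head=2: ld.MEM i2 RAW r7
#2 head=3: mulh.MUL;beq.BR i3,i4 pair
#3 head=5: st.MEM i5 no-port MEM/MEM
#4 head=6: ld.MEM i6 no-port MEM/MEM
#5 head=7: ld.MEM i7 RAW+WAW r6
#6 head=8: add.ALU;and.ALU i8,i9 pair
#7 head=10: add.ALU i10 tail

ISSUED = 8,9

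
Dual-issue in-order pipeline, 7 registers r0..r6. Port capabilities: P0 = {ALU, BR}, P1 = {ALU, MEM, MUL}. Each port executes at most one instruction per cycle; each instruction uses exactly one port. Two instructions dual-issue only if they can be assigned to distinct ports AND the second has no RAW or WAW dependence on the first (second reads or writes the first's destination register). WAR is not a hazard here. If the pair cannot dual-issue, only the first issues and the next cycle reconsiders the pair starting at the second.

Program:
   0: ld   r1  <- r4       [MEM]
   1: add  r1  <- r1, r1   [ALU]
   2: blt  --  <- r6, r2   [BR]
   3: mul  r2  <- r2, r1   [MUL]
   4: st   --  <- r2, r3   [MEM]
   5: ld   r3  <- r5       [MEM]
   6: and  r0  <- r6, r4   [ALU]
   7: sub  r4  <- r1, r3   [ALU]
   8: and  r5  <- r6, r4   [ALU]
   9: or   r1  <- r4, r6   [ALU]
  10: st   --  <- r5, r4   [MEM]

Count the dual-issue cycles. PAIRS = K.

PAIRS = 3

[0] i0  ld  -- RAW+WAW r1
[1] i1+i2  add/blt  -- dual
[2] i3  mul  -- no-port MUL/MEM
[3] i4  st  -- no-port MEM/MEM
[4] i5+i6  ld/and  -- dual
[5] i7  sub  -- RAW r4
[6] i8+i9  and/or  -- dual
[7] i10  st  -- tail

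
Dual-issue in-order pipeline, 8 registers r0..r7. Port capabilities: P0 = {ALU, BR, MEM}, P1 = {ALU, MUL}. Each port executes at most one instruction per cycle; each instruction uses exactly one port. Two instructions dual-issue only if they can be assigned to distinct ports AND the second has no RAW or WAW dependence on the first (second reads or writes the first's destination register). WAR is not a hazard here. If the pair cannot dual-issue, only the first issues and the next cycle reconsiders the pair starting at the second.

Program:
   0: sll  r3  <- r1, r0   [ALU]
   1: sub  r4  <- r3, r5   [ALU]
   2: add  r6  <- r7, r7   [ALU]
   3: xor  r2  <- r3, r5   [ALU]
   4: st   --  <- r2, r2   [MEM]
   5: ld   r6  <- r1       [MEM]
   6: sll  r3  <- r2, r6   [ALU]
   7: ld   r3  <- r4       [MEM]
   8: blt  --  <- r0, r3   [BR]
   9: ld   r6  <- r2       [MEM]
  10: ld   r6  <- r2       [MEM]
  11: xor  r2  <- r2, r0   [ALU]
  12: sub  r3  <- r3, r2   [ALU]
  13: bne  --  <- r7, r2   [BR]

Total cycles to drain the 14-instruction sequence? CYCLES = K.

CYCLES = 11

t=0 i0:sll.ALU ; RAW r3
t=1 i1+i2:sub.ALU+add.ALU ; 2-wide
t=2 i3:xor.ALU ; RAW r2
t=3 i4:st.MEM ; no-port MEM/MEM
t=4 i5:ld.MEM ; RAW r6
t=5 i6:sll.ALU ; WAW r3
t=6 i7:ld.MEM ; no-port MEM/BR
t=7 i8:blt.BR ; no-port BR/MEM
t=8 i9:ld.MEM ; no-port MEM/MEM
t=9 i10+i11:ld.MEM+xor.ALU ; 2-wide
t=10 i12+i13:sub.ALU+bne.BR ; 2-wide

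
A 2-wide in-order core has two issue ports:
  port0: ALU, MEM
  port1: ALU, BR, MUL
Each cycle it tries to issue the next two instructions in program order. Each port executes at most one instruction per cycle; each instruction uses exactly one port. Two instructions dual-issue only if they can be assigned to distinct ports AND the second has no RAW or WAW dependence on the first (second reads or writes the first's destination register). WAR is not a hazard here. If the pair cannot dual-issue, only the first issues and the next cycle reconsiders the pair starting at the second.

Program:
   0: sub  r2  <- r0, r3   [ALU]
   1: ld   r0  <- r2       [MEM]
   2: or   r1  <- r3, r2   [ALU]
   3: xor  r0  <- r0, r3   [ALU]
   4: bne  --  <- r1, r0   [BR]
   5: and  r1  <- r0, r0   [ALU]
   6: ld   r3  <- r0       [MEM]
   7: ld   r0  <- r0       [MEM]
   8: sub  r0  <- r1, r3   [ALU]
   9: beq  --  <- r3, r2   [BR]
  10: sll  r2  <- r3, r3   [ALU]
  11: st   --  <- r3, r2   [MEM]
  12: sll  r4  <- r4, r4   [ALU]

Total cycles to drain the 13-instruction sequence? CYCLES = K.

CYCLES = 9

  cy0 -> i0 (sub) RAW r2
  cy1 -> i1/i2 (ld;or) pair
  cy2 -> i3 (xor) RAW r0
  cy3 -> i4/i5 (bne;and) pair
  cy4 -> i6 (ld) no-port MEM/MEM
  cy5 -> i7 (ld) WAW r0
  cy6 -> i8/i9 (sub;beq) pair
  cy7 -> i10 (sll) RAW r2
  cy8 -> i11/i12 (st;sll) pair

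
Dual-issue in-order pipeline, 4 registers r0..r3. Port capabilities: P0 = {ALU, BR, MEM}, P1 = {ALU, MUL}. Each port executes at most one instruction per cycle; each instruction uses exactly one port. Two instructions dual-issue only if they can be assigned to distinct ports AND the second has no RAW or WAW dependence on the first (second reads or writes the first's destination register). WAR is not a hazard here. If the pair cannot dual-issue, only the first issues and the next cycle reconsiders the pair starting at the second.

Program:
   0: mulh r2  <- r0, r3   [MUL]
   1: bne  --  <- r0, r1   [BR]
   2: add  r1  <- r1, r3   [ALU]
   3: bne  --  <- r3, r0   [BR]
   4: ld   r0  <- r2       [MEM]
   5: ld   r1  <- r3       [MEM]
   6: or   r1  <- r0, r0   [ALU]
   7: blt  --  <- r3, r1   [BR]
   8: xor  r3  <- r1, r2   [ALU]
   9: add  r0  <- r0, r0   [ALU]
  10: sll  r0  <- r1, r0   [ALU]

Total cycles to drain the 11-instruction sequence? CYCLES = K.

CYCLES = 8

  cy0 -> i0&i1 (mulh.MUL+bne.BR) 2-wide
  cy1 -> i2&i3 (add.ALU+bne.BR) 2-wide
  cy2 -> i4 (ld.MEM) no-port MEM/MEM
  cy3 -> i5 (ld.MEM) WAW r1
  cy4 -> i6 (or.ALU) RAW r1
  cy5 -> i7&i8 (blt.BR+xor.ALU) 2-wide
  cy6 -> i9 (add.ALU) RAW+WAW r0
  cy7 -> i10 (sll.ALU) tail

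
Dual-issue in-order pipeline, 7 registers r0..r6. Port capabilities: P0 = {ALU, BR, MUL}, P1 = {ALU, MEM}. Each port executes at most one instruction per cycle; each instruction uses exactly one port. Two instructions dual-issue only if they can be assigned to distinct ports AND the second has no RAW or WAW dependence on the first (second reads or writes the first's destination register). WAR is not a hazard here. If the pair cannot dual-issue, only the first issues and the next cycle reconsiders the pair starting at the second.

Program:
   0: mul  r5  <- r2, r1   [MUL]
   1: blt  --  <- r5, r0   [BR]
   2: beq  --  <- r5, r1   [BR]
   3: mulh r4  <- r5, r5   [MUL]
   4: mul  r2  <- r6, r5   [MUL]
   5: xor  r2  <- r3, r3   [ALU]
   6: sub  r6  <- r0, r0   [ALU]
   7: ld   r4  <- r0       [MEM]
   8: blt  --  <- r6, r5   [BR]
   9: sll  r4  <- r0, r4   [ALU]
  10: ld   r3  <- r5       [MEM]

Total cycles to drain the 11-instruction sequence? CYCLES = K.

t=0 i0:mul.MUL ; no-port MUL/BR
t=1 i1:blt.BR ; no-port BR/BR
t=2 i2:beq.BR ; no-port BR/MUL
t=3 i3:mulh.MUL ; no-port MUL/MUL
t=4 i4:mul.MUL ; WAW r2
t=5 i5+i6:xor.ALU;sub.ALU ; pair
t=6 i7+i8:ld.MEM;blt.BR ; pair
t=7 i9+i10:sll.ALU;ld.MEM ; pair

CYCLES = 8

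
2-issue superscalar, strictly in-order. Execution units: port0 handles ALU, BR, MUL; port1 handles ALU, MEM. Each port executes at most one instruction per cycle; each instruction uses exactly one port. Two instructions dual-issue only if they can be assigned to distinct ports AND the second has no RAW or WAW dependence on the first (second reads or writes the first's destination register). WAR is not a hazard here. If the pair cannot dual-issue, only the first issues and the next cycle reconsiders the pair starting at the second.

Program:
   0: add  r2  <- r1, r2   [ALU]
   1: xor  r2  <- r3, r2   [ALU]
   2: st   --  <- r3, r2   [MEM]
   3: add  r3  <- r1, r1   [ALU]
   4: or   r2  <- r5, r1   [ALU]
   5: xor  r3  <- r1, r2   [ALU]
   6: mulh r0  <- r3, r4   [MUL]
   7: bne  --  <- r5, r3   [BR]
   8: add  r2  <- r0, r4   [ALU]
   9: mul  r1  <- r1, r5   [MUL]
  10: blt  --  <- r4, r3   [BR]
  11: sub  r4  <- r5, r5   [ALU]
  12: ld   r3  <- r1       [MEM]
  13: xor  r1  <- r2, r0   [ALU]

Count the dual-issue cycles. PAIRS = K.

  cy0 -> i0 (add.ALU) RAW+WAW r2
  cy1 -> i1 (xor.ALU) RAW r2
  cy2 -> i2/i3 (st.MEM+add.ALU) dual
  cy3 -> i4 (or.ALU) RAW r2
  cy4 -> i5 (xor.ALU) RAW r3
  cy5 -> i6 (mulh.MUL) no-port MUL/BR
  cy6 -> i7/i8 (bne.BR+add.ALU) dual
  cy7 -> i9 (mul.MUL) no-port MUL/BR
  cy8 -> i10/i11 (blt.BR+sub.ALU) dual
  cy9 -> i12/i13 (ld.MEM+xor.ALU) dual

PAIRS = 4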